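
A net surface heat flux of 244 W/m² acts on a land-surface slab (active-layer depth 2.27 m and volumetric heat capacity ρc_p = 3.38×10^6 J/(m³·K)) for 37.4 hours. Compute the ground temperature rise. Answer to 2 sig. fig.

4.3 K

Areal heat capacity C = ρc_p × D = 3.38×10^6 × 2.27 = 7.67×10^6 J/(m²·K).
Net heat input Q = F Δt = 244 × (37.4 hours × 3600 s/hour) = 3.29×10^7 J/m².
ΔT = Q / C = 3.29×10^7 / 7.67×10^6 = 4.28 K.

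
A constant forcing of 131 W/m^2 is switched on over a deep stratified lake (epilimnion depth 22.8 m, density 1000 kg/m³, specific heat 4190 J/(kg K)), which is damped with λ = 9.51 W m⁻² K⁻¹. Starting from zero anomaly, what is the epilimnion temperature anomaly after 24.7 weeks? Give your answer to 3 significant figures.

10.7 K

Areal heat capacity C = ρ c_p D = 1000 × 4190 × 22.8 = 9.55×10^7 J m⁻² K⁻¹.
τ = C / λ = 9.55×10^7 / 9.51 = 1.00×10^7 s.
Equilibrium anomaly ΔT_eq = F / λ = 131 / 9.51 = 13.8 K.
t = 24.7 weeks = 1.49×10^7 s, so t/τ = 1.49.
ΔT(t) = ΔT_eq (1 − e^(−t/τ)) = 13.8 × (1 − e^−1.49) = 10.7 K.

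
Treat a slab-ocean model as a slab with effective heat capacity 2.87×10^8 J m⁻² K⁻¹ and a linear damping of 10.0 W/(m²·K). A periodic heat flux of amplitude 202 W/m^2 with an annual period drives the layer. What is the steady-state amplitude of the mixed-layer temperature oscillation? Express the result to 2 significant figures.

3.5 K

Areal heat capacity C = 2.87×10^8 J m⁻² K⁻¹ (given).
Angular frequency ω = 2π / T = 2π / 3.15×10^7 s = 1.99×10^-7 s⁻¹.
√((Cω)² + λ²) = √((57.2)² + 10.0²) = 58.0 W/(m²·K).
Amplitude A = F₀ / √((Cω)²+λ²) = 202 / 58.0 = 3.48 K.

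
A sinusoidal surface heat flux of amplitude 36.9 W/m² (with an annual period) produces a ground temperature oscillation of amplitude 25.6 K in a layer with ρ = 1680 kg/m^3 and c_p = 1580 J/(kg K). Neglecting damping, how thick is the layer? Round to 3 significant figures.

2.73 m

ω = 2π / 3.15×10^7 s = 1.99×10^-7 s⁻¹.
Required C = F₀ / (A ω) = 36.9 / (25.6 × 1.99×10^-7) = 7.23×10^6 J/(m²·K).
D = C / (ρ c_p) = 7.23×10^6 / (1680 × 1580) = 2.73 m.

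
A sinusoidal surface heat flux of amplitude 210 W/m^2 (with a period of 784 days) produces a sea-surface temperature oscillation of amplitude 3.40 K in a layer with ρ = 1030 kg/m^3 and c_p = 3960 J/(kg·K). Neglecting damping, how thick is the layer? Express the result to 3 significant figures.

ω = 2π / 6.77×10^7 s = 9.28×10^-8 s⁻¹.
Required C = F₀ / (A ω) = 210 / (3.40 × 9.28×10^-8) = 6.66×10^8 J/(m²·K).
D = C / (ρ c_p) = 6.66×10^8 / (1030 × 3960) = 163 m.

163 m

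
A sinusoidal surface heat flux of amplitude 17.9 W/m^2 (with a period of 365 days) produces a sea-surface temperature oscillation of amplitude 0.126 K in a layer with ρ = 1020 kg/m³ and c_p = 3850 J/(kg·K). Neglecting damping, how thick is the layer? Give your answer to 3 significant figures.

182 m

ω = 2π / 3.15×10^7 s = 1.99×10^-7 s⁻¹.
Required C = F₀ / (A ω) = 17.9 / (0.126 × 1.99×10^-7) = 7.13×10^8 J/(m²·K).
D = C / (ρ c_p) = 7.13×10^8 / (1020 × 3850) = 182 m.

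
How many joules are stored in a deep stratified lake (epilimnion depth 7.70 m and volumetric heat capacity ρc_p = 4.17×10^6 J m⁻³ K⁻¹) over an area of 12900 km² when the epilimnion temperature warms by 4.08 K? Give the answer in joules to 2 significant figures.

1.7×10^18 J

Areal heat capacity C = ρc_p × D = 4.17×10^6 × 7.70 = 3.21×10^7 J/(m²·K).
Heat per unit area: q = C ΔT = 3.21×10^7 × 4.08 = 1.31×10^8 J/m².
Total heat: Q = q × A = 1.31×10^8 × (12900 × 10⁶ m²) = 1.69×10^18 J.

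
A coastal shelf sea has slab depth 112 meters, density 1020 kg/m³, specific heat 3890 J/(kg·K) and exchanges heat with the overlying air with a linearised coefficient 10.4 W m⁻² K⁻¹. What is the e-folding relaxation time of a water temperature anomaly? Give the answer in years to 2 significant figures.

Areal heat capacity C = ρ c_p D = 1020 × 3890 × 112 = 4.44×10^8 J m⁻² K⁻¹.
Relaxation time τ = C / λ = 4.44×10^8 / 10.4 = 4.27×10^7 s.
In years: 4.27×10^7 s / (3.156×10^7 s/year) = 1.35 years.

1.4 years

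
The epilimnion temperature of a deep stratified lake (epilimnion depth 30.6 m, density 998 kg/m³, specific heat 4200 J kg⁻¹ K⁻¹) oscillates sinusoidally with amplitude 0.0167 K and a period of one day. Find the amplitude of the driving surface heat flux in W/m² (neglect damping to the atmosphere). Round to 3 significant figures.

Areal heat capacity C = ρ c_p D = 998 × 4200 × 30.6 = 1.28×10^8 J/(m^2 K).
ω = 2π / 86400 s = 7.27×10^-5 s⁻¹.
Cω = 1.28×10^8 × 7.27×10^-5 = 9330 W/(m²·K).
F₀ = A × Cω = 0.0167 × 9330 = 156 W/m².

156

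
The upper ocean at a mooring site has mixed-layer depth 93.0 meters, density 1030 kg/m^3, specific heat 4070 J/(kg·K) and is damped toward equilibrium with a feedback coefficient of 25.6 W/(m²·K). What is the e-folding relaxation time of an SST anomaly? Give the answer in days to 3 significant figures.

Areal heat capacity C = ρ c_p D = 1030 × 4070 × 93.0 = 3.90×10^8 J/(m^2 K).
Relaxation time τ = C / λ = 3.90×10^8 / 25.6 = 1.52×10^7 s.
In days: 1.52×10^7 s / (86400 s/day) = 176 days.

176 days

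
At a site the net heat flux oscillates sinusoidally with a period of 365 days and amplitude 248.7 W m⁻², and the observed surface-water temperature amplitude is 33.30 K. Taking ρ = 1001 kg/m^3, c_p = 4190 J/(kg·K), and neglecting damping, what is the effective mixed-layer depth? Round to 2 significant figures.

8.9 m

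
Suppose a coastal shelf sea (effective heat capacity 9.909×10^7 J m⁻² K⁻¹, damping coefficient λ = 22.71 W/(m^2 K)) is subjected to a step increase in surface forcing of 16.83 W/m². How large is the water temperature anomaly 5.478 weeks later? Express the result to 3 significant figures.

0.394 K

Areal heat capacity C = 9.909×10^7 J m⁻² K⁻¹ (given).
τ = C / λ = 9.91×10^7 / 22.71 = 4.36×10^6 s.
Equilibrium anomaly ΔT_eq = F / λ = 16.83 / 22.71 = 0.741 K.
t = 5.478 weeks = 3.31×10^6 s, so t/τ = 0.759.
ΔT(t) = ΔT_eq (1 − e^(−t/τ)) = 0.741 × (1 − e^−0.759) = 0.394 K.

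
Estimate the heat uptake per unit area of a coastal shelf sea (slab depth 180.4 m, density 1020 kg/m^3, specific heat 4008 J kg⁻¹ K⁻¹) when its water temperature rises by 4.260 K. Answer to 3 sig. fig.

Areal heat capacity C = ρ c_p D = 1020 × 4008 × 180.4 = 7.38×10^8 J/(m²·K).
ΔQ = C ΔT = 7.38×10^8 × 4.260 = 3.14×10^9 J/m².

3.14×10^9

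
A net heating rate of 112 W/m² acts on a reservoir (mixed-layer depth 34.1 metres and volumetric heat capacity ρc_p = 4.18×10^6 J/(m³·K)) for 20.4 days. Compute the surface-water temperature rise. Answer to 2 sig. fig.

1.4 K

Areal heat capacity C = ρc_p × D = 4.18×10^6 × 34.1 = 1.43×10^8 J/(m²·K).
Net heat input Q = F Δt = 112 × (20.4 days × 86400 s/day) = 1.97×10^8 J/m².
ΔT = Q / C = 1.97×10^8 / 1.43×10^8 = 1.38 K.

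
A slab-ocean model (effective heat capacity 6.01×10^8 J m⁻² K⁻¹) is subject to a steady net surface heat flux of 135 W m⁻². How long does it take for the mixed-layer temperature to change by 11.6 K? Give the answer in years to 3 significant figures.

Areal heat capacity C = 6.01×10^8 J m⁻² K⁻¹ (given).
Time required: Δt = C ΔT / F = 6.01×10^8 × 11.6 / 135 = 5.16×10^7 s.
In years: 5.16×10^7 s / (3.156×10^7 s/year) = 1.64 years.

1.64 years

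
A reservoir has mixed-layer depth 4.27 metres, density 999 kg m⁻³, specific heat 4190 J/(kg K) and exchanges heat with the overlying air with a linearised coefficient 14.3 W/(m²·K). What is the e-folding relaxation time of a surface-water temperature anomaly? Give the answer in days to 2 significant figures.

Areal heat capacity C = ρ c_p D = 999 × 4190 × 4.27 = 1.79×10^7 J m⁻² K⁻¹.
Relaxation time τ = C / λ = 1.79×10^7 / 14.3 = 1.25×10^6 s.
In days: 1.25×10^6 s / (86400 s/day) = 14.5 days.

14 days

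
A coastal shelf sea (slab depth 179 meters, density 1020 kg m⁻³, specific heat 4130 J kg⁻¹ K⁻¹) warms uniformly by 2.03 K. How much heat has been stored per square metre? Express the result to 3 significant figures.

1.53×10^9

Areal heat capacity C = ρ c_p D = 1020 × 4130 × 179 = 7.54×10^8 J m⁻² K⁻¹.
ΔQ = C ΔT = 7.54×10^8 × 2.03 = 1.53×10^9 J/m².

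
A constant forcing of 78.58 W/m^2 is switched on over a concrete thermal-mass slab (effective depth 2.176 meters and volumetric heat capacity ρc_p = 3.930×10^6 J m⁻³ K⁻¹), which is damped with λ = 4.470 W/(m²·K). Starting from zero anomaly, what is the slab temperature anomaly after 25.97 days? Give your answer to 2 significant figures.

Areal heat capacity C = ρc_p × D = 3.930×10^6 × 2.176 = 8.55×10^6 J/(m^2 K).
τ = C / λ = 8.55×10^6 / 4.470 = 1.91×10^6 s.
Equilibrium anomaly ΔT_eq = F / λ = 78.58 / 4.470 = 17.6 K.
t = 25.97 days = 2.24×10^6 s, so t/τ = 1.17.
ΔT(t) = ΔT_eq (1 − e^(−t/τ)) = 17.6 × (1 − e^−1.17) = 12.1 K.

12 K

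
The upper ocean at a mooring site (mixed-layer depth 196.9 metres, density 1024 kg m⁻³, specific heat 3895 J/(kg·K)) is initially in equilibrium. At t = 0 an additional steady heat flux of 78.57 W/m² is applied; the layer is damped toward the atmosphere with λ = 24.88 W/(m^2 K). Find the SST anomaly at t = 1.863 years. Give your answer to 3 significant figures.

Areal heat capacity C = ρ c_p D = 1024 × 3895 × 196.9 = 7.85×10^8 J m⁻² K⁻¹.
τ = C / λ = 7.85×10^8 / 24.88 = 3.16×10^7 s.
Equilibrium anomaly ΔT_eq = F / λ = 78.57 / 24.88 = 3.16 K.
t = 1.863 years = 5.88×10^7 s, so t/τ = 1.86.
ΔT(t) = ΔT_eq (1 − e^(−t/τ)) = 3.16 × (1 − e^−1.86) = 2.67 K.

2.67 K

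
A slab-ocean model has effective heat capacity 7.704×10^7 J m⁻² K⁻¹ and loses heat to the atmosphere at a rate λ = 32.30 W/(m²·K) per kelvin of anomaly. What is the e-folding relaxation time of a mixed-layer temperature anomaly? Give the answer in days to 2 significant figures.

28 days

Areal heat capacity C = 7.704×10^7 J m⁻² K⁻¹ (given).
Relaxation time τ = C / λ = 7.70×10^7 / 32.30 = 2.39×10^6 s.
In days: 2.39×10^6 s / (86400 s/day) = 27.6 days.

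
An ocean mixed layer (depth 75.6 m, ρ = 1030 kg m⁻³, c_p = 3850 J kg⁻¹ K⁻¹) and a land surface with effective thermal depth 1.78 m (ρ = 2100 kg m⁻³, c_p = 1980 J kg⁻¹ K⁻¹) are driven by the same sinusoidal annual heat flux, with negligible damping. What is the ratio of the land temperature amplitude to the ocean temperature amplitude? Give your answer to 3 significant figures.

C_ocean = 1030 × 3850 × 75.6 = 3.00×10^8 J/(m²·K).
C_land = 2100 × 1980 × 1.78 = 7.40×10^6 J/(m²·K).
Undamped amplitude ∝ 1/C, so A_land/A_ocean = C_ocean/C_land = 40.5.

40.5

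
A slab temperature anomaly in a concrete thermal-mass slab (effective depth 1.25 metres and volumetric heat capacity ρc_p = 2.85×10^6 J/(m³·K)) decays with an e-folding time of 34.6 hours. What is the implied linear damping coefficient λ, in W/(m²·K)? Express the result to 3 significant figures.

28.6

Areal heat capacity C = ρc_p × D = 2.85×10^6 × 1.25 = 3.56×10^6 J/(m^2 K).
τ = 34.6 hours = 1.25×10^5 s.
λ = C / τ = 3.56×10^6 / 1.25×10^5 = 28.6 W/(m²·K).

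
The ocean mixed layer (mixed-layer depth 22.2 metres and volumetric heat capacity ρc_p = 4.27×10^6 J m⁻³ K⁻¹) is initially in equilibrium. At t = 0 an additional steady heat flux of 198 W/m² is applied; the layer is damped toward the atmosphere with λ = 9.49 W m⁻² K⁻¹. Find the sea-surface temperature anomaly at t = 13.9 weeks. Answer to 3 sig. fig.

Areal heat capacity C = ρc_p × D = 4.27×10^6 × 22.2 = 9.48×10^7 J/(m²·K).
τ = C / λ = 9.48×10^7 / 9.49 = 9.99×10^6 s.
Equilibrium anomaly ΔT_eq = F / λ = 198 / 9.49 = 20.9 K.
t = 13.9 weeks = 8.41×10^6 s, so t/τ = 0.842.
ΔT(t) = ΔT_eq (1 − e^(−t/τ)) = 20.9 × (1 − e^−0.842) = 11.9 K.

11.9 K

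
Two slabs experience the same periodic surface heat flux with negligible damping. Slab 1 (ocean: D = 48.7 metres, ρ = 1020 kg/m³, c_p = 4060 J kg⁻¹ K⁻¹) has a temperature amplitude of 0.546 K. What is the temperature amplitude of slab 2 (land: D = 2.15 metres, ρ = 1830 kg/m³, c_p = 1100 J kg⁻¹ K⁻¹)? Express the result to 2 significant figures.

C_ocean = 2.02×10^8 J/(m²·K); C_land = 4.33×10^6 J/(m²·K).
A ∝ 1/C ⇒ A_land = A_ocean × C_ocean/C_land = 0.546 × 46.6 = 25.4 K.

25 K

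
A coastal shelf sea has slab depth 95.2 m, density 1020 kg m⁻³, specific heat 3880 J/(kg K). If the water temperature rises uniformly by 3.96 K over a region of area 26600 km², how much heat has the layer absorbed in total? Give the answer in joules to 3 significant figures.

Areal heat capacity C = ρ c_p D = 1020 × 3880 × 95.2 = 3.77×10^8 J m⁻² K⁻¹.
Heat per unit area: q = C ΔT = 3.77×10^8 × 3.96 = 1.49×10^9 J/m².
Total heat: Q = q × A = 1.49×10^9 × (26600 × 10⁶ m²) = 3.97×10^19 J.

3.97×10^19 J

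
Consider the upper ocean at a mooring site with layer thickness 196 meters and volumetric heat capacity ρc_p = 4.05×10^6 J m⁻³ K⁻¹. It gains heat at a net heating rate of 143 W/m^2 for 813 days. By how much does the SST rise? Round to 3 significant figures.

Areal heat capacity C = ρc_p × D = 4.05×10^6 × 196 = 7.94×10^8 J/(m^2 K).
Net heat input Q = F Δt = 143 × (813 days × 86400 s/day) = 1.00×10^10 J/m².
ΔT = Q / C = 1.00×10^10 / 7.94×10^8 = 12.7 K.

12.7 K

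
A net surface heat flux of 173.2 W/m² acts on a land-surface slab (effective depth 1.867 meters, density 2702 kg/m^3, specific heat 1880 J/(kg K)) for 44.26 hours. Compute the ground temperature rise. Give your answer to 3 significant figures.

2.91 K

Areal heat capacity C = ρ c_p D = 2702 × 1880 × 1.867 = 9.48×10^6 J m⁻² K⁻¹.
Net heat input Q = F Δt = 173.2 × (44.26 hours × 3600 s/hour) = 2.76×10^7 J/m².
ΔT = Q / C = 2.76×10^7 / 9.48×10^6 = 2.91 K.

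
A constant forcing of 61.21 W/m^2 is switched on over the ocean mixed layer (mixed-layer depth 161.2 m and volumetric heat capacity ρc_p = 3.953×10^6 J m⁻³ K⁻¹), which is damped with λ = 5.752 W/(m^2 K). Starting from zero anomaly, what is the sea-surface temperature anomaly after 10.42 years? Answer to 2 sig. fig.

Areal heat capacity C = ρc_p × D = 3.953×10^6 × 161.2 = 6.37×10^8 J/(m²·K).
τ = C / λ = 6.37×10^8 / 5.752 = 1.11×10^8 s.
Equilibrium anomaly ΔT_eq = F / λ = 61.21 / 5.752 = 10.6 K.
t = 10.42 years = 3.29×10^8 s, so t/τ = 2.97.
ΔT(t) = ΔT_eq (1 − e^(−t/τ)) = 10.6 × (1 − e^−2.97) = 10.1 K.

10 K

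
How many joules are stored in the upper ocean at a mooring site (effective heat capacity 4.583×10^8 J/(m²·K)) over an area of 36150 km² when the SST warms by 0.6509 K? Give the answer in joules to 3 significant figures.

Areal heat capacity C = 4.583×10^8 J/(m²·K) (given).
Heat per unit area: q = C ΔT = 4.58×10^8 × 0.6509 = 2.98×10^8 J/m².
Total heat: Q = q × A = 2.98×10^8 × (36150 × 10⁶ m²) = 1.08×10^19 J.

1.08×10^19 J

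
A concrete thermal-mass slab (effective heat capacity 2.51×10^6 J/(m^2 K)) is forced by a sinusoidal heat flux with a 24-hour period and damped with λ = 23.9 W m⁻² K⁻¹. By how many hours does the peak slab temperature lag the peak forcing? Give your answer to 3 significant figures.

Areal heat capacity C = 2.51×10^6 J/(m^2 K) (given).
ω = 2π / 86400 s = 7.27×10^-5 s⁻¹.
Phase lag φ = arctan(Cω/λ) = arctan(183/23.9) = 1.44 rad.
Time lag = φ / ω = 1.44 / 7.27×10^-5 = 19800 s = 5.50 hours.

5.50 hours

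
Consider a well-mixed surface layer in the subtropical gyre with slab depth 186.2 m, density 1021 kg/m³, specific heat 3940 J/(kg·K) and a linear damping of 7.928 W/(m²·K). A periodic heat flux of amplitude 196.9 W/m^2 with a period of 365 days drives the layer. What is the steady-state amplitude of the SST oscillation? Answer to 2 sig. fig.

Areal heat capacity C = ρ c_p D = 1021 × 3940 × 186.2 = 7.49×10^8 J m⁻² K⁻¹.
Angular frequency ω = 2π / T = 2π / 3.15×10^7 s = 1.99×10^-7 s⁻¹.
√((Cω)² + λ²) = √((149)² + 7.928²) = 149 W/(m²·K).
Amplitude A = F₀ / √((Cω)²+λ²) = 196.9 / 149 = 1.32 K.

1.3 K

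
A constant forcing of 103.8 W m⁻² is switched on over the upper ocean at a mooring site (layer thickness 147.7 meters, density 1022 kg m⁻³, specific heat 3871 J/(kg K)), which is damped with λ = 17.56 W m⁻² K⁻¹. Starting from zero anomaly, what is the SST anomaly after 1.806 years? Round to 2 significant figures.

4.8 K

Areal heat capacity C = ρ c_p D = 1022 × 3871 × 147.7 = 5.84×10^8 J m⁻² K⁻¹.
τ = C / λ = 5.84×10^8 / 17.56 = 3.33×10^7 s.
Equilibrium anomaly ΔT_eq = F / λ = 103.8 / 17.56 = 5.91 K.
t = 1.806 years = 5.70×10^7 s, so t/τ = 1.71.
ΔT(t) = ΔT_eq (1 − e^(−t/τ)) = 5.91 × (1 − e^−1.71) = 4.84 K.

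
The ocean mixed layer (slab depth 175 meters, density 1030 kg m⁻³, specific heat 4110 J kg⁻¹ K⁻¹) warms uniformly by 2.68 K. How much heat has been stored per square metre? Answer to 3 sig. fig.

1.99×10^9

Areal heat capacity C = ρ c_p D = 1030 × 4110 × 175 = 7.41×10^8 J m⁻² K⁻¹.
ΔQ = C ΔT = 7.41×10^8 × 2.68 = 1.99×10^9 J/m².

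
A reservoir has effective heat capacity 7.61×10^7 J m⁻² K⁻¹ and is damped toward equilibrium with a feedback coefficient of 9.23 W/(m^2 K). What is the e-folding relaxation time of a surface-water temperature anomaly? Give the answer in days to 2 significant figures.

95 days

Areal heat capacity C = 7.61×10^7 J m⁻² K⁻¹ (given).
Relaxation time τ = C / λ = 7.61×10^7 / 9.23 = 8.24×10^6 s.
In days: 8.24×10^6 s / (86400 s/day) = 95.4 days.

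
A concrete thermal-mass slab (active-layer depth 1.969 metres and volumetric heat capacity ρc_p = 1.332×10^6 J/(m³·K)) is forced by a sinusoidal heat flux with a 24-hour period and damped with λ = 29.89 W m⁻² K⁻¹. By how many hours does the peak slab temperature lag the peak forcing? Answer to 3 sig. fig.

5.41 hours

Areal heat capacity C = ρc_p × D = 1.332×10^6 × 1.969 = 2.62×10^6 J m⁻² K⁻¹.
ω = 2π / 86400 s = 7.27×10^-5 s⁻¹.
Phase lag φ = arctan(Cω/λ) = arctan(191/29.89) = 1.42 rad.
Time lag = φ / ω = 1.42 / 7.27×10^-5 = 19500 s = 5.41 hours.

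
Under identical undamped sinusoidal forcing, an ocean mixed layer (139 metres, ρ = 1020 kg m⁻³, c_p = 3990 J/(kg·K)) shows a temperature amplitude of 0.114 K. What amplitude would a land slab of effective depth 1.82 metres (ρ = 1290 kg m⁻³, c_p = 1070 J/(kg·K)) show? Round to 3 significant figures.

C_ocean = 5.66×10^8 J/(m²·K); C_land = 2.51×10^6 J/(m²·K).
A ∝ 1/C ⇒ A_land = A_ocean × C_ocean/C_land = 0.114 × 225 = 25.7 K.

25.7 K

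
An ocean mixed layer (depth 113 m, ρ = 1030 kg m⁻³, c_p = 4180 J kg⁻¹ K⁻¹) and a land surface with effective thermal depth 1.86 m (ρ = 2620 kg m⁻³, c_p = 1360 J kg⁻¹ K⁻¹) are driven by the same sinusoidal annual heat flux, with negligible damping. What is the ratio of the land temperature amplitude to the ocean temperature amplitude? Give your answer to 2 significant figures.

73

C_ocean = 1030 × 4180 × 113 = 4.87×10^8 J/(m²·K).
C_land = 2620 × 1360 × 1.86 = 6.63×10^6 J/(m²·K).
Undamped amplitude ∝ 1/C, so A_land/A_ocean = C_ocean/C_land = 73.4.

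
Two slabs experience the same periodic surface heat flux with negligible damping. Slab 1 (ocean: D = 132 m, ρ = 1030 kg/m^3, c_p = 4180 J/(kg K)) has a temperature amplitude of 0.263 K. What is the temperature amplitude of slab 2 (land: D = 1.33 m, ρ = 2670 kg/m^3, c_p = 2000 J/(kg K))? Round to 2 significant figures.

C_ocean = 5.68×10^8 J/(m²·K); C_land = 7.10×10^6 J/(m²·K).
A ∝ 1/C ⇒ A_land = A_ocean × C_ocean/C_land = 0.263 × 80.0 = 21.0 K.

21 K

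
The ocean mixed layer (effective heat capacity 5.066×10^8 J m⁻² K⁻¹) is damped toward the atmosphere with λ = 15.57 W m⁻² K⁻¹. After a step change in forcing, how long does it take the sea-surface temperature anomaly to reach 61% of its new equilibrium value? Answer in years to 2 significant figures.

Areal heat capacity C = 5.066×10^8 J m⁻² K⁻¹ (given).
τ = C / λ = 5.07×10^8 / 15.57 = 3.25×10^7 s.
Fraction reached: 1 − e^(−t/τ) = 0.61 ⇒ t = −τ ln(1 − 0.61) = τ × 0.942.
t = 3.06×10^7 s = 0.971 years.

0.97 years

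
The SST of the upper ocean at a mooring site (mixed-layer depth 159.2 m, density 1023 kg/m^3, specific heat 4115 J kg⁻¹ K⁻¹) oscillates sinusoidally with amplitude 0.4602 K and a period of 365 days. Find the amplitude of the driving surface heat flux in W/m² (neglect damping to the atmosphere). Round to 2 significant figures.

61

Areal heat capacity C = ρ c_p D = 1023 × 4115 × 159.2 = 6.70×10^8 J/(m^2 K).
ω = 2π / 3.15×10^7 s = 1.99×10^-7 s⁻¹.
Cω = 6.70×10^8 × 1.99×10^-7 = 134 W/(m²·K).
F₀ = A × Cω = 0.4602 × 134 = 61.4 W/m².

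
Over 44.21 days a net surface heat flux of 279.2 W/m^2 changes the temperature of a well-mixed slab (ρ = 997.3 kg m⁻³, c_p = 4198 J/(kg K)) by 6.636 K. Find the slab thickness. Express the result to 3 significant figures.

Heat input Q = F Δt = 279.2 × 3.82×10^6 s = 1.07×10^9 J/m².
Required areal heat capacity C = Q / ΔT = 1.61×10^8 J/(m²·K).
Depth D = C / (ρ c_p) = 1.61×10^8 / (997.3 × 4198) = 38.4 m.

38.4 m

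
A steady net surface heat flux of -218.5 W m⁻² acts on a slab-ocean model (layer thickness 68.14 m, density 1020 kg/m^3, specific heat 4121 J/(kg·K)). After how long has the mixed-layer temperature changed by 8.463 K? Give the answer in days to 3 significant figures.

128 days

Areal heat capacity C = ρ c_p D = 1020 × 4121 × 68.14 = 2.86×10^8 J m⁻² K⁻¹.
Time required: Δt = C ΔT / F = 2.86×10^8 × -8.463 / -218.5 = 1.11×10^7 s.
In days: 1.11×10^7 s / (86400 s/day) = 128 days.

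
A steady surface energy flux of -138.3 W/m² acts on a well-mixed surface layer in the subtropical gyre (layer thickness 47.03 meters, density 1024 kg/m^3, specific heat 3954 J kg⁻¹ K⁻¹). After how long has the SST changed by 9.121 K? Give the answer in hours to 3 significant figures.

Areal heat capacity C = ρ c_p D = 1024 × 3954 × 47.03 = 1.90×10^8 J/(m²·K).
Time required: Δt = C ΔT / F = 1.90×10^8 × -9.121 / -138.3 = 1.26×10^7 s.
In hours: 1.26×10^7 s / (3600 s/hour) = 3490 hours.

3490 hours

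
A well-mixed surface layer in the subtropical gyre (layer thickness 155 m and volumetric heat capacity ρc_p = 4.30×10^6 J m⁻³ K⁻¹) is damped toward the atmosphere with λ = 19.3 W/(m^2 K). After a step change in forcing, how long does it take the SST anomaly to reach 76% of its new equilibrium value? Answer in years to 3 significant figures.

1.56 years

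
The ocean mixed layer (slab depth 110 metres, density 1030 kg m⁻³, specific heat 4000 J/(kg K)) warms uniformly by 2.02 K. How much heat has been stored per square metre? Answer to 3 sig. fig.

9.15×10^8

Areal heat capacity C = ρ c_p D = 1030 × 4000 × 110 = 4.53×10^8 J/(m^2 K).
ΔQ = C ΔT = 4.53×10^8 × 2.02 = 9.15×10^8 J/m².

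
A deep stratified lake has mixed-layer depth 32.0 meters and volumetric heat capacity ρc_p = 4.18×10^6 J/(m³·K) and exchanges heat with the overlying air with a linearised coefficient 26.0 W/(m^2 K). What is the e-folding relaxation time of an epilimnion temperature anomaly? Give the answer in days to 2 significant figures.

Areal heat capacity C = ρc_p × D = 4.18×10^6 × 32.0 = 1.34×10^8 J m⁻² K⁻¹.
Relaxation time τ = C / λ = 1.34×10^8 / 26.0 = 5.14×10^6 s.
In days: 5.14×10^6 s / (86400 s/day) = 59.5 days.

60 days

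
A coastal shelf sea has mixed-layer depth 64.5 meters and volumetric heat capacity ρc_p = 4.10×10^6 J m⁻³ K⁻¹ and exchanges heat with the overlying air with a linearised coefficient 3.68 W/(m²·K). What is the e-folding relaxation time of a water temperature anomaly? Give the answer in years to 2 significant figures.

2.3 years

Areal heat capacity C = ρc_p × D = 4.10×10^6 × 64.5 = 2.64×10^8 J/(m^2 K).
Relaxation time τ = C / λ = 2.64×10^8 / 3.68 = 7.19×10^7 s.
In years: 7.19×10^7 s / (3.156×10^7 s/year) = 2.28 years.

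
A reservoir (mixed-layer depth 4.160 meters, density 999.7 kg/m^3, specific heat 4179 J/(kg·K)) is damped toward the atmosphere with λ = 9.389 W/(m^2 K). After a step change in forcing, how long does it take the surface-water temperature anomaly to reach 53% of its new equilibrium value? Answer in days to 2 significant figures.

16 days

Areal heat capacity C = ρ c_p D = 999.7 × 4179 × 4.160 = 1.74×10^7 J m⁻² K⁻¹.
τ = C / λ = 1.74×10^7 / 9.389 = 1.85×10^6 s.
Fraction reached: 1 − e^(−t/τ) = 0.53 ⇒ t = −τ ln(1 − 0.53) = τ × 0.755.
t = 1.40×10^6 s = 16.2 days.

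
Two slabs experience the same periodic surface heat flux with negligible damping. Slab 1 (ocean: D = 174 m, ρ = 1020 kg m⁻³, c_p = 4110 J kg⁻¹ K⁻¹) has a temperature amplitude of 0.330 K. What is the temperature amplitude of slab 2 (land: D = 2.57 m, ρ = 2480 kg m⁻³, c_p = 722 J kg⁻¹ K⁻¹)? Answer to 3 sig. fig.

C_ocean = 7.29×10^8 J/(m²·K); C_land = 4.60×10^6 J/(m²·K).
A ∝ 1/C ⇒ A_land = A_ocean × C_ocean/C_land = 0.330 × 159 = 52.3 K.

52.3 K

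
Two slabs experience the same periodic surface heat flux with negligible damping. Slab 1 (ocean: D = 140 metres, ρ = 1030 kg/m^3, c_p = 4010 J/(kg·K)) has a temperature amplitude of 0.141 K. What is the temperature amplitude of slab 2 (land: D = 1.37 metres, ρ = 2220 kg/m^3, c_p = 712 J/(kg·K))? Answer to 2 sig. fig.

C_ocean = 5.78×10^8 J/(m²·K); C_land = 2.17×10^6 J/(m²·K).
A ∝ 1/C ⇒ A_land = A_ocean × C_ocean/C_land = 0.141 × 267 = 37.7 K.

38 K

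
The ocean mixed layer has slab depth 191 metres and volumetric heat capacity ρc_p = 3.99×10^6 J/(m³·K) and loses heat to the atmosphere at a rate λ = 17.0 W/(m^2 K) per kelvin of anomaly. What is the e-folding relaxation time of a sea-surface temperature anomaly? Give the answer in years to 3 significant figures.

1.42 years

Areal heat capacity C = ρc_p × D = 3.99×10^6 × 191 = 7.62×10^8 J/(m^2 K).
Relaxation time τ = C / λ = 7.62×10^8 / 17.0 = 4.48×10^7 s.
In years: 4.48×10^7 s / (3.156×10^7 s/year) = 1.42 years.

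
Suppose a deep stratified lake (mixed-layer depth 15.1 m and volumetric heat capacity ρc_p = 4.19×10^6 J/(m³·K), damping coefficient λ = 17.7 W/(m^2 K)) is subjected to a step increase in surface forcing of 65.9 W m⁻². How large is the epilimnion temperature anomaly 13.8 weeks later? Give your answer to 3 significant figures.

Areal heat capacity C = ρc_p × D = 4.19×10^6 × 15.1 = 6.33×10^7 J/(m^2 K).
τ = C / λ = 6.33×10^7 / 17.7 = 3.57×10^6 s.
Equilibrium anomaly ΔT_eq = F / λ = 65.9 / 17.7 = 3.72 K.
t = 13.8 weeks = 8.35×10^6 s, so t/τ = 2.33.
ΔT(t) = ΔT_eq (1 − e^(−t/τ)) = 3.72 × (1 − e^−2.33) = 3.36 K.

3.36 K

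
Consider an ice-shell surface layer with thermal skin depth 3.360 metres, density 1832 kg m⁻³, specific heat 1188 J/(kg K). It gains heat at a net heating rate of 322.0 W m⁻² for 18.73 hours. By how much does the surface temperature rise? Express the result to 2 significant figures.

Areal heat capacity C = ρ c_p D = 1832 × 1188 × 3.360 = 7.31×10^6 J/(m²·K).
Net heat input Q = F Δt = 322.0 × (18.73 hours × 3600 s/hour) = 2.17×10^7 J/m².
ΔT = Q / C = 2.17×10^7 / 7.31×10^6 = 2.97 K.

3.0 K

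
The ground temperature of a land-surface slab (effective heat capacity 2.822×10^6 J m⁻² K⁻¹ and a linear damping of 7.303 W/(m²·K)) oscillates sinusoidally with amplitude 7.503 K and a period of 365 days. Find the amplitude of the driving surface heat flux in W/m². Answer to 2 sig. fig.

Areal heat capacity C = 2.822×10^6 J m⁻² K⁻¹ (given).
ω = 2π / 3.15×10^7 s = 1.99×10^-7 s⁻¹.
√((Cω)² + λ²) = √((0.562)² + 7.303²) = 7.32 W/(m²·K).
F₀ = A × √((Cω)²+λ²) = 7.503 × 7.32 = 55.0 W/m².

55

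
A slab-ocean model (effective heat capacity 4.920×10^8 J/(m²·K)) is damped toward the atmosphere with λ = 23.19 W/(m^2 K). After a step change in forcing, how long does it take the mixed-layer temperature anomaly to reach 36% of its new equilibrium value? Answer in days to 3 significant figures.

110 days

Areal heat capacity C = 4.920×10^8 J/(m²·K) (given).
τ = C / λ = 4.92×10^8 / 23.19 = 2.12×10^7 s.
Fraction reached: 1 − e^(−t/τ) = 0.36 ⇒ t = −τ ln(1 − 0.36) = τ × 0.446.
t = 9.47×10^6 s = 110 days.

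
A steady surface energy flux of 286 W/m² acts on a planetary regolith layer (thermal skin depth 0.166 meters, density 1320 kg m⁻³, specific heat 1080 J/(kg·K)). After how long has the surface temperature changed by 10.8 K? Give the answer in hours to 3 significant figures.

2.48 hours

Areal heat capacity C = ρ c_p D = 1320 × 1080 × 0.166 = 2.37×10^5 J/(m²·K).
Time required: Δt = C ΔT / F = 2.37×10^5 × 10.8 / 286 = 8940 s.
In hours: 8940 s / (3600 s/hour) = 2.48 hours.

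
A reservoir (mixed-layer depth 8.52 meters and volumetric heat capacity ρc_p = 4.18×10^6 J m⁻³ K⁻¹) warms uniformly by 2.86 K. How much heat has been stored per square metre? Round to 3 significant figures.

1.02×10^8

Areal heat capacity C = ρc_p × D = 4.18×10^6 × 8.52 = 3.56×10^7 J/(m^2 K).
ΔQ = C ΔT = 3.56×10^7 × 2.86 = 1.02×10^8 J/m².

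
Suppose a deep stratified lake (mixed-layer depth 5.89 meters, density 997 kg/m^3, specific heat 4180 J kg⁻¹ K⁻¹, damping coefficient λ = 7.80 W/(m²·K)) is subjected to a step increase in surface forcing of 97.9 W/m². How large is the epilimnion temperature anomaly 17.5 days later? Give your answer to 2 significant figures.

4.8 K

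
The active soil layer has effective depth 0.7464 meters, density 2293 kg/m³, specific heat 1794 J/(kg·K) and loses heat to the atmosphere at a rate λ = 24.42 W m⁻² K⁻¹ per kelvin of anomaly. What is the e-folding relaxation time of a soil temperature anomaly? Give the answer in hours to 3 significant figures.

Areal heat capacity C = ρ c_p D = 2293 × 1794 × 0.7464 = 3.07×10^6 J/(m²·K).
Relaxation time τ = C / λ = 3.07×10^6 / 24.42 = 1.26×10^5 s.
In hours: 1.26×10^5 s / (3600 s/hour) = 34.9 hours.

34.9 hours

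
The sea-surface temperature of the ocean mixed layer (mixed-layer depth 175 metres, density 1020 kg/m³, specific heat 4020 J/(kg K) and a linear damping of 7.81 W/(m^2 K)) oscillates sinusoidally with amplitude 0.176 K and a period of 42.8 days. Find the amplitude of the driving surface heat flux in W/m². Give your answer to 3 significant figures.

215

Areal heat capacity C = ρ c_p D = 1020 × 4020 × 175 = 7.18×10^8 J/(m²·K).
ω = 2π / 3.70×10^6 s = 1.70×10^-6 s⁻¹.
√((Cω)² + λ²) = √((1220)² + 7.81²) = 1220 W/(m²·K).
F₀ = A × √((Cω)²+λ²) = 0.176 × 1220 = 215 W/m².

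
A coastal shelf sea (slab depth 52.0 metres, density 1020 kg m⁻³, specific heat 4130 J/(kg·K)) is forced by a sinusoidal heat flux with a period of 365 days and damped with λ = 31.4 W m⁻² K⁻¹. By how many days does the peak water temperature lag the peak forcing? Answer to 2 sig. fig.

55 days

Areal heat capacity C = ρ c_p D = 1020 × 4130 × 52.0 = 2.19×10^8 J/(m^2 K).
ω = 2π / 3.15×10^7 s = 1.99×10^-7 s⁻¹.
Phase lag φ = arctan(Cω/λ) = arctan(43.6/31.4) = 0.947 rad.
Time lag = φ / ω = 0.947 / 1.99×10^-7 = 4.75×10^6 s = 55.0 days.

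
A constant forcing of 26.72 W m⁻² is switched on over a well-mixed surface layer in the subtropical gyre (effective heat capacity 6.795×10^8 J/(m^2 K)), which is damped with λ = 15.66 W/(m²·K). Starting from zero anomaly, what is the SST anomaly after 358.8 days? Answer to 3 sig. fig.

Areal heat capacity C = 6.795×10^8 J/(m^2 K) (given).
τ = C / λ = 6.80×10^8 / 15.66 = 4.34×10^7 s.
Equilibrium anomaly ΔT_eq = F / λ = 26.72 / 15.66 = 1.71 K.
t = 358.8 days = 3.10×10^7 s, so t/τ = 0.714.
ΔT(t) = ΔT_eq (1 − e^(−t/τ)) = 1.71 × (1 − e^−0.714) = 0.871 K.

0.871 K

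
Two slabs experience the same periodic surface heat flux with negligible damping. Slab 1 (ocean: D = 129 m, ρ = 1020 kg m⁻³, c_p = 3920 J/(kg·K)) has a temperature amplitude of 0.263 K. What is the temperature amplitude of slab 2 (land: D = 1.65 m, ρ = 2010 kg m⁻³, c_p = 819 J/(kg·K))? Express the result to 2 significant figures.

50 K

C_ocean = 5.16×10^8 J/(m²·K); C_land = 2.72×10^6 J/(m²·K).
A ∝ 1/C ⇒ A_land = A_ocean × C_ocean/C_land = 0.263 × 190 = 49.9 K.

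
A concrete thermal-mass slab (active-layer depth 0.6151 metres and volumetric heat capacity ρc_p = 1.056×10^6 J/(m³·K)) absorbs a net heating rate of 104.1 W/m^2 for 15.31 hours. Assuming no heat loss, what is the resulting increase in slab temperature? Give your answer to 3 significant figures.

8.83 K

Areal heat capacity C = ρc_p × D = 1.056×10^6 × 0.6151 = 6.50×10^5 J/(m^2 K).
Net heat input Q = F Δt = 104.1 × (15.31 hours × 3600 s/hour) = 5.74×10^6 J/m².
ΔT = Q / C = 5.74×10^6 / 6.50×10^5 = 8.83 K.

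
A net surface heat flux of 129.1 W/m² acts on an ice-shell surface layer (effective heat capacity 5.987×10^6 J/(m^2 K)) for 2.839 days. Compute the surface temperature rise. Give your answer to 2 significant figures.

5.3 K

Areal heat capacity C = 5.987×10^6 J/(m^2 K) (given).
Net heat input Q = F Δt = 129.1 × (2.839 days × 86400 s/day) = 3.17×10^7 J/m².
ΔT = Q / C = 3.17×10^7 / 5.99×10^6 = 5.29 K.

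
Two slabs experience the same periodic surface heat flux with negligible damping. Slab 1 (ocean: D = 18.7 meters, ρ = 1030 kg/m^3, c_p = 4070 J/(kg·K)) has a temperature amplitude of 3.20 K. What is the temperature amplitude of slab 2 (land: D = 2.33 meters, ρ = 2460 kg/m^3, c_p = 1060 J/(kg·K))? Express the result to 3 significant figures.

41.3 K

C_ocean = 7.84×10^7 J/(m²·K); C_land = 6.08×10^6 J/(m²·K).
A ∝ 1/C ⇒ A_land = A_ocean × C_ocean/C_land = 3.20 × 12.9 = 41.3 K.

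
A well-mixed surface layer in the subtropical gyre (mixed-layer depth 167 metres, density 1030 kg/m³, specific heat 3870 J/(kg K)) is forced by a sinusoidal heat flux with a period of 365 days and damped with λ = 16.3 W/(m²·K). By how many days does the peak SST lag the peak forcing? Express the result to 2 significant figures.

84 days

Areal heat capacity C = ρ c_p D = 1030 × 3870 × 167 = 6.66×10^8 J/(m^2 K).
ω = 2π / 3.15×10^7 s = 1.99×10^-7 s⁻¹.
Phase lag φ = arctan(Cω/λ) = arctan(133/16.3) = 1.45 rad.
Time lag = φ / ω = 1.45 / 1.99×10^-7 = 7.27×10^6 s = 84.1 days.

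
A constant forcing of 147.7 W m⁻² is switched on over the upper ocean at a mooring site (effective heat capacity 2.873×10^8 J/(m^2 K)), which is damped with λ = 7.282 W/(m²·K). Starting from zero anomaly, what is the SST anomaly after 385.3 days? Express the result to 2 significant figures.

12 K

Areal heat capacity C = 2.873×10^8 J/(m^2 K) (given).
τ = C / λ = 2.87×10^8 / 7.282 = 3.95×10^7 s.
Equilibrium anomaly ΔT_eq = F / λ = 147.7 / 7.282 = 20.3 K.
t = 385.3 days = 3.33×10^7 s, so t/τ = 0.844.
ΔT(t) = ΔT_eq (1 − e^(−t/τ)) = 20.3 × (1 − e^−0.844) = 11.6 K.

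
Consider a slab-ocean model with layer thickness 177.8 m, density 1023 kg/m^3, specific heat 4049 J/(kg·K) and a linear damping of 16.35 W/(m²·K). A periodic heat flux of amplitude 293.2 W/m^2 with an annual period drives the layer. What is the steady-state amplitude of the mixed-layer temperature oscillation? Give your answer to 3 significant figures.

1.99 K

Areal heat capacity C = ρ c_p D = 1023 × 4049 × 177.8 = 7.36×10^8 J/(m^2 K).
Angular frequency ω = 2π / T = 2π / 3.15×10^7 s = 1.99×10^-7 s⁻¹.
√((Cω)² + λ²) = √((147)² + 16.35²) = 148 W/(m²·K).
Amplitude A = F₀ / √((Cω)²+λ²) = 293.2 / 148 = 1.99 K.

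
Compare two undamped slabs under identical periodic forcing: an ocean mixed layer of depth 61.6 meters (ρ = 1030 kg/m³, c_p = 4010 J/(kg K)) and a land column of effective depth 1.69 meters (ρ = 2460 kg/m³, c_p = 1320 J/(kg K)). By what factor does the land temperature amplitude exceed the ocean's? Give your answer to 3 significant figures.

46.4

C_ocean = 1030 × 4010 × 61.6 = 2.54×10^8 J/(m²·K).
C_land = 2460 × 1320 × 1.69 = 5.49×10^6 J/(m²·K).
Undamped amplitude ∝ 1/C, so A_land/A_ocean = C_ocean/C_land = 46.4.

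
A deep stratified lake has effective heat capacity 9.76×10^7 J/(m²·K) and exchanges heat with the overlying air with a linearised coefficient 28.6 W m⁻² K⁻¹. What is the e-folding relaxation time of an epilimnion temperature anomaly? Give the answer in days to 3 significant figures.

39.5 days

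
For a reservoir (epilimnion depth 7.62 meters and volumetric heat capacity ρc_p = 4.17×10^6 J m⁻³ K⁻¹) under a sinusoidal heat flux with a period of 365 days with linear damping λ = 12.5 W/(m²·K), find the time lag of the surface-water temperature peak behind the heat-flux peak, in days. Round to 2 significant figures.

Areal heat capacity C = ρc_p × D = 4.17×10^6 × 7.62 = 3.18×10^7 J m⁻² K⁻¹.
ω = 2π / 3.15×10^7 s = 1.99×10^-7 s⁻¹.
Phase lag φ = arctan(Cω/λ) = arctan(6.33/12.5) = 0.469 rad.
Time lag = φ / ω = 0.469 / 1.99×10^-7 = 2.35×10^6 s = 27.2 days.

27 days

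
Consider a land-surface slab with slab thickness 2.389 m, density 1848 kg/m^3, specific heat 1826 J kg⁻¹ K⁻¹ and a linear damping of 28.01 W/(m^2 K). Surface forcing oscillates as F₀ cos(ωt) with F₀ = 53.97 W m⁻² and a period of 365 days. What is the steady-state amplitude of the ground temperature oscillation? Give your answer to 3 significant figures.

1.92 K

Areal heat capacity C = ρ c_p D = 1848 × 1826 × 2.389 = 8.06×10^6 J/(m²·K).
Angular frequency ω = 2π / T = 2π / 3.15×10^7 s = 1.99×10^-7 s⁻¹.
√((Cω)² + λ²) = √((1.61)² + 28.01²) = 28.1 W/(m²·K).
Amplitude A = F₀ / √((Cω)²+λ²) = 53.97 / 28.1 = 1.92 K.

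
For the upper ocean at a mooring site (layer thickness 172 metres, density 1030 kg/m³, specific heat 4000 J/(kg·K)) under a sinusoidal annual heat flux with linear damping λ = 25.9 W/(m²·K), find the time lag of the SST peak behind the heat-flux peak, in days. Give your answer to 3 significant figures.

80.7 days

Areal heat capacity C = ρ c_p D = 1030 × 4000 × 172 = 7.09×10^8 J m⁻² K⁻¹.
ω = 2π / 3.15×10^7 s = 1.99×10^-7 s⁻¹.
Phase lag φ = arctan(Cω/λ) = arctan(141/25.9) = 1.39 rad.
Time lag = φ / ω = 1.39 / 1.99×10^-7 = 6.97×10^6 s = 80.7 days.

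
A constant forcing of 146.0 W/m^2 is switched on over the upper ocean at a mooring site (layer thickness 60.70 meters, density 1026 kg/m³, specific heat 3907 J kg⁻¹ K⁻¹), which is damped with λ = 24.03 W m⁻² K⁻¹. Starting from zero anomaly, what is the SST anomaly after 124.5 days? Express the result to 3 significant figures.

Areal heat capacity C = ρ c_p D = 1026 × 3907 × 60.70 = 2.43×10^8 J/(m²·K).
τ = C / λ = 2.43×10^8 / 24.03 = 1.01×10^7 s.
Equilibrium anomaly ΔT_eq = F / λ = 146.0 / 24.03 = 6.08 K.
t = 124.5 days = 1.08×10^7 s, so t/τ = 1.06.
ΔT(t) = ΔT_eq (1 − e^(−t/τ)) = 6.08 × (1 − e^−1.06) = 3.98 K.

3.98 K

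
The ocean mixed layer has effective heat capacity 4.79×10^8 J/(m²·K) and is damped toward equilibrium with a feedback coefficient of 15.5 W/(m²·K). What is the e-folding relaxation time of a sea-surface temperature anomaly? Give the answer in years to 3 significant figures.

Areal heat capacity C = 4.79×10^8 J/(m²·K) (given).
Relaxation time τ = C / λ = 4.79×10^8 / 15.5 = 3.09×10^7 s.
In years: 3.09×10^7 s / (3.156×10^7 s/year) = 0.979 years.

0.979 years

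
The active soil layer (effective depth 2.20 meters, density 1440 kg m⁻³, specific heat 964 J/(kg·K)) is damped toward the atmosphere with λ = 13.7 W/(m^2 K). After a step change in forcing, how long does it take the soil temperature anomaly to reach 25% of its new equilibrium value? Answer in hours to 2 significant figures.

18 hours

Areal heat capacity C = ρ c_p D = 1440 × 964 × 2.20 = 3.05×10^6 J/(m²·K).
τ = C / λ = 3.05×10^6 / 13.7 = 2.23×10^5 s.
Fraction reached: 1 − e^(−t/τ) = 0.25 ⇒ t = −τ ln(1 − 0.25) = τ × 0.288.
t = 64100 s = 17.8 hours.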